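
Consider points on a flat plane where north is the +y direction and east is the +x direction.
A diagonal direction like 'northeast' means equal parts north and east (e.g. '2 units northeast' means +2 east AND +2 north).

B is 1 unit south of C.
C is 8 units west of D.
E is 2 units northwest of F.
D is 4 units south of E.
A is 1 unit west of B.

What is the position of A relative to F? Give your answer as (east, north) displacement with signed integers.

Place F at the origin (east=0, north=0).
  E is 2 units northwest of F: delta (east=-2, north=+2); E at (east=-2, north=2).
  D is 4 units south of E: delta (east=+0, north=-4); D at (east=-2, north=-2).
  C is 8 units west of D: delta (east=-8, north=+0); C at (east=-10, north=-2).
  B is 1 unit south of C: delta (east=+0, north=-1); B at (east=-10, north=-3).
  A is 1 unit west of B: delta (east=-1, north=+0); A at (east=-11, north=-3).
Therefore A relative to F: (east=-11, north=-3).

Answer: A is at (east=-11, north=-3) relative to F.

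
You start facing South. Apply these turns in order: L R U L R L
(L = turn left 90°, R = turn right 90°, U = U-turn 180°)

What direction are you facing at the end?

Answer: Final heading: West

Derivation:
Start: South
  L (left (90° counter-clockwise)) -> East
  R (right (90° clockwise)) -> South
  U (U-turn (180°)) -> North
  L (left (90° counter-clockwise)) -> West
  R (right (90° clockwise)) -> North
  L (left (90° counter-clockwise)) -> West
Final: West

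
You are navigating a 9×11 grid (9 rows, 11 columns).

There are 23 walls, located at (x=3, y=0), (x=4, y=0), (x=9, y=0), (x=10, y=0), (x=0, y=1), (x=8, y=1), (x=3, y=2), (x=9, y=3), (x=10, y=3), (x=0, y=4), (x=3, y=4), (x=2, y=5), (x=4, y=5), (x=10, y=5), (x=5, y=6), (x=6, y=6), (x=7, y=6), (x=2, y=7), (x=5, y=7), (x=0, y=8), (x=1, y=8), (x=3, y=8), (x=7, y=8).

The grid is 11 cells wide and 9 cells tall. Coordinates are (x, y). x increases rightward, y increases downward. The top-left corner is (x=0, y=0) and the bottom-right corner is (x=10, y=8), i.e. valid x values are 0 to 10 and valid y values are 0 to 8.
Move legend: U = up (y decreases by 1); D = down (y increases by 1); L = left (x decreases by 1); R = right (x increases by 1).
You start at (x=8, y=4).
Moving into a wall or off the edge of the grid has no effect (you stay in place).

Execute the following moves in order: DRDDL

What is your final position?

Start: (x=8, y=4)
  D (down): (x=8, y=4) -> (x=8, y=5)
  R (right): (x=8, y=5) -> (x=9, y=5)
  D (down): (x=9, y=5) -> (x=9, y=6)
  D (down): (x=9, y=6) -> (x=9, y=7)
  L (left): (x=9, y=7) -> (x=8, y=7)
Final: (x=8, y=7)

Answer: Final position: (x=8, y=7)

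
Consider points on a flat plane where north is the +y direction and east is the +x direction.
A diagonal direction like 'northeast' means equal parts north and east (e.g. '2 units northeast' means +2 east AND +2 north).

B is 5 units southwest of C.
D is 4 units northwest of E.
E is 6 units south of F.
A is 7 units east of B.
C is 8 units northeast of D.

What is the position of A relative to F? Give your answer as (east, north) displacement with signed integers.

Place F at the origin (east=0, north=0).
  E is 6 units south of F: delta (east=+0, north=-6); E at (east=0, north=-6).
  D is 4 units northwest of E: delta (east=-4, north=+4); D at (east=-4, north=-2).
  C is 8 units northeast of D: delta (east=+8, north=+8); C at (east=4, north=6).
  B is 5 units southwest of C: delta (east=-5, north=-5); B at (east=-1, north=1).
  A is 7 units east of B: delta (east=+7, north=+0); A at (east=6, north=1).
Therefore A relative to F: (east=6, north=1).

Answer: A is at (east=6, north=1) relative to F.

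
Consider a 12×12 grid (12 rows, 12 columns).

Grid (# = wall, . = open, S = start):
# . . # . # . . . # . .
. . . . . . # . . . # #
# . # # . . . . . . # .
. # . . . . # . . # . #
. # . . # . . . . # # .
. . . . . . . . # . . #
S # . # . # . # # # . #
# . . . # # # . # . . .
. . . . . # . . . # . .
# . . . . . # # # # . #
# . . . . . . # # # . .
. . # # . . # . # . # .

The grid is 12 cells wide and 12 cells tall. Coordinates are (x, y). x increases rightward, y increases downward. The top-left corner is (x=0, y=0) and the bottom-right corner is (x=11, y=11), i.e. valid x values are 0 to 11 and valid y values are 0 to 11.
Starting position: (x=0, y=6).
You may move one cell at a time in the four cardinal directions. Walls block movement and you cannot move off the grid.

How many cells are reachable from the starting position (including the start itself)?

BFS flood-fill from (x=0, y=6):
  Distance 0: (x=0, y=6)
  Distance 1: (x=0, y=5)
  Distance 2: (x=0, y=4), (x=1, y=5)
  Distance 3: (x=0, y=3), (x=2, y=5)
  Distance 4: (x=2, y=4), (x=3, y=5), (x=2, y=6)
  Distance 5: (x=2, y=3), (x=3, y=4), (x=4, y=5), (x=2, y=7)
  Distance 6: (x=3, y=3), (x=5, y=5), (x=4, y=6), (x=1, y=7), (x=3, y=7), (x=2, y=8)
  Distance 7: (x=4, y=3), (x=5, y=4), (x=6, y=5), (x=1, y=8), (x=3, y=8), (x=2, y=9)
  Distance 8: (x=4, y=2), (x=5, y=3), (x=6, y=4), (x=7, y=5), (x=6, y=6), (x=0, y=8), (x=4, y=8), (x=1, y=9), (x=3, y=9), (x=2, y=10)
  Distance 9: (x=4, y=1), (x=5, y=2), (x=7, y=4), (x=4, y=9), (x=1, y=10), (x=3, y=10)
  Distance 10: (x=4, y=0), (x=3, y=1), (x=5, y=1), (x=6, y=2), (x=7, y=3), (x=8, y=4), (x=5, y=9), (x=4, y=10), (x=1, y=11)
  Distance 11: (x=2, y=1), (x=7, y=2), (x=8, y=3), (x=5, y=10), (x=0, y=11), (x=4, y=11)
  Distance 12: (x=2, y=0), (x=1, y=1), (x=7, y=1), (x=8, y=2), (x=6, y=10), (x=5, y=11)
  Distance 13: (x=1, y=0), (x=7, y=0), (x=0, y=1), (x=8, y=1), (x=1, y=2), (x=9, y=2)
  Distance 14: (x=6, y=0), (x=8, y=0), (x=9, y=1)
Total reachable: 71 (grid has 94 open cells total)

Answer: Reachable cells: 71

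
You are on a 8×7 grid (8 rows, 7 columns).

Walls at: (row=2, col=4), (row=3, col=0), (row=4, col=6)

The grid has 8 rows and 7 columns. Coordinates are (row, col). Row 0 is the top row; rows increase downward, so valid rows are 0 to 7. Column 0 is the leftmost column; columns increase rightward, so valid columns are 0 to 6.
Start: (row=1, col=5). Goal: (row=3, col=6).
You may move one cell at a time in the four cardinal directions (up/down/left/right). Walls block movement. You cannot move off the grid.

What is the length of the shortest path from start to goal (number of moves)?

BFS from (row=1, col=5) until reaching (row=3, col=6):
  Distance 0: (row=1, col=5)
  Distance 1: (row=0, col=5), (row=1, col=4), (row=1, col=6), (row=2, col=5)
  Distance 2: (row=0, col=4), (row=0, col=6), (row=1, col=3), (row=2, col=6), (row=3, col=5)
  Distance 3: (row=0, col=3), (row=1, col=2), (row=2, col=3), (row=3, col=4), (row=3, col=6), (row=4, col=5)  <- goal reached here
One shortest path (3 moves): (row=1, col=5) -> (row=1, col=6) -> (row=2, col=6) -> (row=3, col=6)

Answer: Shortest path length: 3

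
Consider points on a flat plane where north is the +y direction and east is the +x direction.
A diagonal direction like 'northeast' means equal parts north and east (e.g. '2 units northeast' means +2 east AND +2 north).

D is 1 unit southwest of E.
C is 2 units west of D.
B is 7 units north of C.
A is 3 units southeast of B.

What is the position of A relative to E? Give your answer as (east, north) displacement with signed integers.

Place E at the origin (east=0, north=0).
  D is 1 unit southwest of E: delta (east=-1, north=-1); D at (east=-1, north=-1).
  C is 2 units west of D: delta (east=-2, north=+0); C at (east=-3, north=-1).
  B is 7 units north of C: delta (east=+0, north=+7); B at (east=-3, north=6).
  A is 3 units southeast of B: delta (east=+3, north=-3); A at (east=0, north=3).
Therefore A relative to E: (east=0, north=3).

Answer: A is at (east=0, north=3) relative to E.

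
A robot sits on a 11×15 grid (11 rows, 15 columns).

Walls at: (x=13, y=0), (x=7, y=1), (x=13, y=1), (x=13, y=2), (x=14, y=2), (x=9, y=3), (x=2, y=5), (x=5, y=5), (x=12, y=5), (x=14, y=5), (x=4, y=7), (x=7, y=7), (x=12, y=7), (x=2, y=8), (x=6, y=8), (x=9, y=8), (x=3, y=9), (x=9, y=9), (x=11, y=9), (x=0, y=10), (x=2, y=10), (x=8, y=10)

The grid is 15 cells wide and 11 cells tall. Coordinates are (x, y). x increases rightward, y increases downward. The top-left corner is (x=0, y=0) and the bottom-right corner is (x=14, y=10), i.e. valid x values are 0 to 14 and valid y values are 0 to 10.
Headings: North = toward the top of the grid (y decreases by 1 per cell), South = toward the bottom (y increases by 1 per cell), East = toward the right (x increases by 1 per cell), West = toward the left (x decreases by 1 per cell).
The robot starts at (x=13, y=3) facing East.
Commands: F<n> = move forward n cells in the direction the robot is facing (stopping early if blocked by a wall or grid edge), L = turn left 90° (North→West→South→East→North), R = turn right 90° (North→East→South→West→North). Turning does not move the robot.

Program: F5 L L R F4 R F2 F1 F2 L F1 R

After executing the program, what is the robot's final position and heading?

Start: (x=13, y=3), facing East
  F5: move forward 1/5 (blocked), now at (x=14, y=3)
  L: turn left, now facing North
  L: turn left, now facing West
  R: turn right, now facing North
  F4: move forward 0/4 (blocked), now at (x=14, y=3)
  R: turn right, now facing East
  F2: move forward 0/2 (blocked), now at (x=14, y=3)
  F1: move forward 0/1 (blocked), now at (x=14, y=3)
  F2: move forward 0/2 (blocked), now at (x=14, y=3)
  L: turn left, now facing North
  F1: move forward 0/1 (blocked), now at (x=14, y=3)
  R: turn right, now facing East
Final: (x=14, y=3), facing East

Answer: Final position: (x=14, y=3), facing East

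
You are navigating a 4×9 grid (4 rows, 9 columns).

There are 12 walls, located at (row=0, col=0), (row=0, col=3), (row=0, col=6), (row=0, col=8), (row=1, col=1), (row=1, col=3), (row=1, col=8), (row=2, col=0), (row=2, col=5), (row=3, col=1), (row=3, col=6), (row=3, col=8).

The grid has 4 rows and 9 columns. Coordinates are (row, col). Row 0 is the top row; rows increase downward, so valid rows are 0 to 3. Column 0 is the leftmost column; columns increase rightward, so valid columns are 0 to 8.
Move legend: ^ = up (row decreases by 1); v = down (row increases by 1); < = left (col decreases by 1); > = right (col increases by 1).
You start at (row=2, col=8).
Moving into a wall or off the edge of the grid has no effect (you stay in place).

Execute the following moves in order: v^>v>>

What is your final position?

Start: (row=2, col=8)
  v (down): blocked, stay at (row=2, col=8)
  ^ (up): blocked, stay at (row=2, col=8)
  > (right): blocked, stay at (row=2, col=8)
  v (down): blocked, stay at (row=2, col=8)
  > (right): blocked, stay at (row=2, col=8)
  > (right): blocked, stay at (row=2, col=8)
Final: (row=2, col=8)

Answer: Final position: (row=2, col=8)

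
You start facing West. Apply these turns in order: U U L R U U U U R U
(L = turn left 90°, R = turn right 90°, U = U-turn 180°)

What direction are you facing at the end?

Answer: Final heading: South

Derivation:
Start: West
  U (U-turn (180°)) -> East
  U (U-turn (180°)) -> West
  L (left (90° counter-clockwise)) -> South
  R (right (90° clockwise)) -> West
  U (U-turn (180°)) -> East
  U (U-turn (180°)) -> West
  U (U-turn (180°)) -> East
  U (U-turn (180°)) -> West
  R (right (90° clockwise)) -> North
  U (U-turn (180°)) -> South
Final: South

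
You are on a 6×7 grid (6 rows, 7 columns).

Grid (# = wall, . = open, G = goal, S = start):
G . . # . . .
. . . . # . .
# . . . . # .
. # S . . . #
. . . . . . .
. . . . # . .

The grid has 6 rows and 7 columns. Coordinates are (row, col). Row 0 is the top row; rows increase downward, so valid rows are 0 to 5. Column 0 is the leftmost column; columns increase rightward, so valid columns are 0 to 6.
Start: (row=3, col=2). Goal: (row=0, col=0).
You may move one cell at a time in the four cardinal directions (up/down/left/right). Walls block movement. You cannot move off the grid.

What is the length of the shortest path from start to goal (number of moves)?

BFS from (row=3, col=2) until reaching (row=0, col=0):
  Distance 0: (row=3, col=2)
  Distance 1: (row=2, col=2), (row=3, col=3), (row=4, col=2)
  Distance 2: (row=1, col=2), (row=2, col=1), (row=2, col=3), (row=3, col=4), (row=4, col=1), (row=4, col=3), (row=5, col=2)
  Distance 3: (row=0, col=2), (row=1, col=1), (row=1, col=3), (row=2, col=4), (row=3, col=5), (row=4, col=0), (row=4, col=4), (row=5, col=1), (row=5, col=3)
  Distance 4: (row=0, col=1), (row=1, col=0), (row=3, col=0), (row=4, col=5), (row=5, col=0)
  Distance 5: (row=0, col=0), (row=4, col=6), (row=5, col=5)  <- goal reached here
One shortest path (5 moves): (row=3, col=2) -> (row=2, col=2) -> (row=2, col=1) -> (row=1, col=1) -> (row=1, col=0) -> (row=0, col=0)

Answer: Shortest path length: 5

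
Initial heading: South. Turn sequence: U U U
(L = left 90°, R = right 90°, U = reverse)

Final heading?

Answer: Final heading: North

Derivation:
Start: South
  U (U-turn (180°)) -> North
  U (U-turn (180°)) -> South
  U (U-turn (180°)) -> North
Final: North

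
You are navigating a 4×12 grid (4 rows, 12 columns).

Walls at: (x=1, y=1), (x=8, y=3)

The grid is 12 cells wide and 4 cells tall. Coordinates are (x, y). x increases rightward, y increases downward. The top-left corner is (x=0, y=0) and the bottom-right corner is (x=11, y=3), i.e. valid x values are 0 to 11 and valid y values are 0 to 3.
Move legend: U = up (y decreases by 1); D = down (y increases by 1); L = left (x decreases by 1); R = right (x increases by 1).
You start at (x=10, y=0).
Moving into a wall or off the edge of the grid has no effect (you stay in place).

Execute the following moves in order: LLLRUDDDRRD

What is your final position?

Answer: Final position: (x=10, y=3)

Derivation:
Start: (x=10, y=0)
  L (left): (x=10, y=0) -> (x=9, y=0)
  L (left): (x=9, y=0) -> (x=8, y=0)
  L (left): (x=8, y=0) -> (x=7, y=0)
  R (right): (x=7, y=0) -> (x=8, y=0)
  U (up): blocked, stay at (x=8, y=0)
  D (down): (x=8, y=0) -> (x=8, y=1)
  D (down): (x=8, y=1) -> (x=8, y=2)
  D (down): blocked, stay at (x=8, y=2)
  R (right): (x=8, y=2) -> (x=9, y=2)
  R (right): (x=9, y=2) -> (x=10, y=2)
  D (down): (x=10, y=2) -> (x=10, y=3)
Final: (x=10, y=3)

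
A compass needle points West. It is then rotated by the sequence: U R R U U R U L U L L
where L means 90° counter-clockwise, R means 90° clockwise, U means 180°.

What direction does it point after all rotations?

Answer: Final heading: East

Derivation:
Start: West
  U (U-turn (180°)) -> East
  R (right (90° clockwise)) -> South
  R (right (90° clockwise)) -> West
  U (U-turn (180°)) -> East
  U (U-turn (180°)) -> West
  R (right (90° clockwise)) -> North
  U (U-turn (180°)) -> South
  L (left (90° counter-clockwise)) -> East
  U (U-turn (180°)) -> West
  L (left (90° counter-clockwise)) -> South
  L (left (90° counter-clockwise)) -> East
Final: East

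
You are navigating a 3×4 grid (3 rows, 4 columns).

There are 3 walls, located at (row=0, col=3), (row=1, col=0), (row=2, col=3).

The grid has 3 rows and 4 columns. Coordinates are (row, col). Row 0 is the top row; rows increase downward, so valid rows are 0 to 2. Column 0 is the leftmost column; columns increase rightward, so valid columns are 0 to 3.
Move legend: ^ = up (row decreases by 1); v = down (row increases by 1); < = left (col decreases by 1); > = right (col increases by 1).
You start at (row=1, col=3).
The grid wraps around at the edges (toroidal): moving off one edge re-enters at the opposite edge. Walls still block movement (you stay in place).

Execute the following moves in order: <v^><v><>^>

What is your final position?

Answer: Final position: (row=1, col=3)

Derivation:
Start: (row=1, col=3)
  < (left): (row=1, col=3) -> (row=1, col=2)
  v (down): (row=1, col=2) -> (row=2, col=2)
  ^ (up): (row=2, col=2) -> (row=1, col=2)
  > (right): (row=1, col=2) -> (row=1, col=3)
  < (left): (row=1, col=3) -> (row=1, col=2)
  v (down): (row=1, col=2) -> (row=2, col=2)
  > (right): blocked, stay at (row=2, col=2)
  < (left): (row=2, col=2) -> (row=2, col=1)
  > (right): (row=2, col=1) -> (row=2, col=2)
  ^ (up): (row=2, col=2) -> (row=1, col=2)
  > (right): (row=1, col=2) -> (row=1, col=3)
Final: (row=1, col=3)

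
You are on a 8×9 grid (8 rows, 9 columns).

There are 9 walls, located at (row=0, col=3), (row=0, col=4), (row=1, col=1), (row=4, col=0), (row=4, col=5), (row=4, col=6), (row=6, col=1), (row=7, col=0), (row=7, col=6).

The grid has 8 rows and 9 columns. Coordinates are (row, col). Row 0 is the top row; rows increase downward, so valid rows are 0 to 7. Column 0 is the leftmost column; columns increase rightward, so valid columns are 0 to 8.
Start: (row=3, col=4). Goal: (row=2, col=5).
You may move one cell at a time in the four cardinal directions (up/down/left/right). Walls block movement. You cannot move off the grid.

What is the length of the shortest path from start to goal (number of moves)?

BFS from (row=3, col=4) until reaching (row=2, col=5):
  Distance 0: (row=3, col=4)
  Distance 1: (row=2, col=4), (row=3, col=3), (row=3, col=5), (row=4, col=4)
  Distance 2: (row=1, col=4), (row=2, col=3), (row=2, col=5), (row=3, col=2), (row=3, col=6), (row=4, col=3), (row=5, col=4)  <- goal reached here
One shortest path (2 moves): (row=3, col=4) -> (row=3, col=5) -> (row=2, col=5)

Answer: Shortest path length: 2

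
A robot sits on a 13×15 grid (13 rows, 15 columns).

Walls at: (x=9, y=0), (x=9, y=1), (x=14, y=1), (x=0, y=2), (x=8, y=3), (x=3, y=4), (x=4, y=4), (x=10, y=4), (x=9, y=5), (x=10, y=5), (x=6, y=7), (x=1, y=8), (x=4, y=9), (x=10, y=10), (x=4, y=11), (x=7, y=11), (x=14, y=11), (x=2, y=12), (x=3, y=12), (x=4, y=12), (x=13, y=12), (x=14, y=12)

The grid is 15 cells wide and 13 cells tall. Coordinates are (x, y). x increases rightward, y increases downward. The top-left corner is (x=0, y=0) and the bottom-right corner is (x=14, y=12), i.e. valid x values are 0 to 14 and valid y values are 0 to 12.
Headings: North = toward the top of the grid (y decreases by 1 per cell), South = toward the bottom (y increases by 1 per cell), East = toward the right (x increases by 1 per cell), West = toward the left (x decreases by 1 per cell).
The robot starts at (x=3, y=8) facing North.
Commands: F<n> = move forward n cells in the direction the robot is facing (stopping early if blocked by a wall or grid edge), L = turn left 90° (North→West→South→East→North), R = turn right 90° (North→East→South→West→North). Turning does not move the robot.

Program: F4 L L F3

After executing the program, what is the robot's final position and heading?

Start: (x=3, y=8), facing North
  F4: move forward 3/4 (blocked), now at (x=3, y=5)
  L: turn left, now facing West
  L: turn left, now facing South
  F3: move forward 3, now at (x=3, y=8)
Final: (x=3, y=8), facing South

Answer: Final position: (x=3, y=8), facing South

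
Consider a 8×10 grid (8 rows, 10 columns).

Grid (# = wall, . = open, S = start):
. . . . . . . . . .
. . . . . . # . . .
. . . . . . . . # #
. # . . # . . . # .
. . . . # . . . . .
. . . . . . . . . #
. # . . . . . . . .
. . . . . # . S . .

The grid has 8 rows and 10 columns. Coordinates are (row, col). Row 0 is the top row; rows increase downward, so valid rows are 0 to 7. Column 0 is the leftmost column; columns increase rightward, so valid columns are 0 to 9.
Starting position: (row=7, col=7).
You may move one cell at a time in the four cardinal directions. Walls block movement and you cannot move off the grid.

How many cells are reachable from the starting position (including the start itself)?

Answer: Reachable cells: 70

Derivation:
BFS flood-fill from (row=7, col=7):
  Distance 0: (row=7, col=7)
  Distance 1: (row=6, col=7), (row=7, col=6), (row=7, col=8)
  Distance 2: (row=5, col=7), (row=6, col=6), (row=6, col=8), (row=7, col=9)
  Distance 3: (row=4, col=7), (row=5, col=6), (row=5, col=8), (row=6, col=5), (row=6, col=9)
  Distance 4: (row=3, col=7), (row=4, col=6), (row=4, col=8), (row=5, col=5), (row=6, col=4)
  Distance 5: (row=2, col=7), (row=3, col=6), (row=4, col=5), (row=4, col=9), (row=5, col=4), (row=6, col=3), (row=7, col=4)
  Distance 6: (row=1, col=7), (row=2, col=6), (row=3, col=5), (row=3, col=9), (row=5, col=3), (row=6, col=2), (row=7, col=3)
  Distance 7: (row=0, col=7), (row=1, col=8), (row=2, col=5), (row=4, col=3), (row=5, col=2), (row=7, col=2)
  Distance 8: (row=0, col=6), (row=0, col=8), (row=1, col=5), (row=1, col=9), (row=2, col=4), (row=3, col=3), (row=4, col=2), (row=5, col=1), (row=7, col=1)
  Distance 9: (row=0, col=5), (row=0, col=9), (row=1, col=4), (row=2, col=3), (row=3, col=2), (row=4, col=1), (row=5, col=0), (row=7, col=0)
  Distance 10: (row=0, col=4), (row=1, col=3), (row=2, col=2), (row=4, col=0), (row=6, col=0)
  Distance 11: (row=0, col=3), (row=1, col=2), (row=2, col=1), (row=3, col=0)
  Distance 12: (row=0, col=2), (row=1, col=1), (row=2, col=0)
  Distance 13: (row=0, col=1), (row=1, col=0)
  Distance 14: (row=0, col=0)
Total reachable: 70 (grid has 70 open cells total)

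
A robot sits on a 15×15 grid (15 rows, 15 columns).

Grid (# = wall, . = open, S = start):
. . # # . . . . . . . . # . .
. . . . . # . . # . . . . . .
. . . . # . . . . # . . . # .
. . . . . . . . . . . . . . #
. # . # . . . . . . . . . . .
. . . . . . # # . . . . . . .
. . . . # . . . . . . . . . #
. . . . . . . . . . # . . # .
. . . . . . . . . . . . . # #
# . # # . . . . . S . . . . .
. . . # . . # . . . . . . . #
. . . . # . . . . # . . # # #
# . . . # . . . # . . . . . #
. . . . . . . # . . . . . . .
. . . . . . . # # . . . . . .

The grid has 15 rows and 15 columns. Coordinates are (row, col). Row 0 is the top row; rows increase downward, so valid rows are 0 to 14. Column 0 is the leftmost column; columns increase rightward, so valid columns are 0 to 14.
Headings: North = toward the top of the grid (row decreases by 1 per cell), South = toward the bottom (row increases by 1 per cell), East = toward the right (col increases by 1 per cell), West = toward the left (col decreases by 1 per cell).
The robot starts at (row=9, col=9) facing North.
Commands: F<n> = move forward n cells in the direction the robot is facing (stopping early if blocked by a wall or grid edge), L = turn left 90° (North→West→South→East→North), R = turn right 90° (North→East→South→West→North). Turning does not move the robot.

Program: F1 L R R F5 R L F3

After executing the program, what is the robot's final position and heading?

Answer: Final position: (row=8, col=12), facing East

Derivation:
Start: (row=9, col=9), facing North
  F1: move forward 1, now at (row=8, col=9)
  L: turn left, now facing West
  R: turn right, now facing North
  R: turn right, now facing East
  F5: move forward 3/5 (blocked), now at (row=8, col=12)
  R: turn right, now facing South
  L: turn left, now facing East
  F3: move forward 0/3 (blocked), now at (row=8, col=12)
Final: (row=8, col=12), facing East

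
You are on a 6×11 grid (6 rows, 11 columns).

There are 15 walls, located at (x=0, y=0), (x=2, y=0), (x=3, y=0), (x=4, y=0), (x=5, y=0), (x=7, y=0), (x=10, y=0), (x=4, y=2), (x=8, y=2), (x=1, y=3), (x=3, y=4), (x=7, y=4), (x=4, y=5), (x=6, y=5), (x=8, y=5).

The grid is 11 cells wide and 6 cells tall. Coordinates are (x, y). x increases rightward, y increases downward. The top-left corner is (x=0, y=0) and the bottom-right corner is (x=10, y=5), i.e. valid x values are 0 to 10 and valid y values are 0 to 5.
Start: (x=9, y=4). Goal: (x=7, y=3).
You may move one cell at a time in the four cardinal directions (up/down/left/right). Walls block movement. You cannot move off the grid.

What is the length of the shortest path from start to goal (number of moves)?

BFS from (x=9, y=4) until reaching (x=7, y=3):
  Distance 0: (x=9, y=4)
  Distance 1: (x=9, y=3), (x=8, y=4), (x=10, y=4), (x=9, y=5)
  Distance 2: (x=9, y=2), (x=8, y=3), (x=10, y=3), (x=10, y=5)
  Distance 3: (x=9, y=1), (x=10, y=2), (x=7, y=3)  <- goal reached here
One shortest path (3 moves): (x=9, y=4) -> (x=8, y=4) -> (x=8, y=3) -> (x=7, y=3)

Answer: Shortest path length: 3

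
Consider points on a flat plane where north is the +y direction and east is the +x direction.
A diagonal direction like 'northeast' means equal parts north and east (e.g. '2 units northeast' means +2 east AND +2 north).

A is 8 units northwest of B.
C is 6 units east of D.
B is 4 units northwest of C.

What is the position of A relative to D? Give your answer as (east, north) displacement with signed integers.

Place D at the origin (east=0, north=0).
  C is 6 units east of D: delta (east=+6, north=+0); C at (east=6, north=0).
  B is 4 units northwest of C: delta (east=-4, north=+4); B at (east=2, north=4).
  A is 8 units northwest of B: delta (east=-8, north=+8); A at (east=-6, north=12).
Therefore A relative to D: (east=-6, north=12).

Answer: A is at (east=-6, north=12) relative to D.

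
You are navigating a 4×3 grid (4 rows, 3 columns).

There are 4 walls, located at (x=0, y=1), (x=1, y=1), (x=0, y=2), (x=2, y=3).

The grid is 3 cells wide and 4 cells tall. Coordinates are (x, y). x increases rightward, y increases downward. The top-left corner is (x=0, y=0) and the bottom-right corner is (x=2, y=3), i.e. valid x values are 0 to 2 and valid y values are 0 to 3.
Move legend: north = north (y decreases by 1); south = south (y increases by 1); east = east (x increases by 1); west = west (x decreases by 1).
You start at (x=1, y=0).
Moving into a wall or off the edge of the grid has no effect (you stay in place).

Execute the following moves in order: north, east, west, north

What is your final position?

Answer: Final position: (x=1, y=0)

Derivation:
Start: (x=1, y=0)
  north (north): blocked, stay at (x=1, y=0)
  east (east): (x=1, y=0) -> (x=2, y=0)
  west (west): (x=2, y=0) -> (x=1, y=0)
  north (north): blocked, stay at (x=1, y=0)
Final: (x=1, y=0)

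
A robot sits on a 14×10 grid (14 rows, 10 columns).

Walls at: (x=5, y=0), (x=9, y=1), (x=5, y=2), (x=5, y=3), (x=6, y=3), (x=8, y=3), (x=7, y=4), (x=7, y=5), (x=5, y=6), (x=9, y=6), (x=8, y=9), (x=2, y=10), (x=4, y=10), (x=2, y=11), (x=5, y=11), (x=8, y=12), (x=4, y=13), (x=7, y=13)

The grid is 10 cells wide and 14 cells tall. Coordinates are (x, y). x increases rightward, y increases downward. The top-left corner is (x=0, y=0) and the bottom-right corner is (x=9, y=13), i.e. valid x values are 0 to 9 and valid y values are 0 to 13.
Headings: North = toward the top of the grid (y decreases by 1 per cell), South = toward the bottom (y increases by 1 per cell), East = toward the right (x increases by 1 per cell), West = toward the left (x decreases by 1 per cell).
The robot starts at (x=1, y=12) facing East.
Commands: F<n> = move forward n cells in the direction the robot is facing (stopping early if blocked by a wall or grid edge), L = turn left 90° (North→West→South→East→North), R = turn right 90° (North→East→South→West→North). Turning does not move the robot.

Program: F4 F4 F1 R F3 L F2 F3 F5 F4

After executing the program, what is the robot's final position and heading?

Start: (x=1, y=12), facing East
  F4: move forward 4, now at (x=5, y=12)
  F4: move forward 2/4 (blocked), now at (x=7, y=12)
  F1: move forward 0/1 (blocked), now at (x=7, y=12)
  R: turn right, now facing South
  F3: move forward 0/3 (blocked), now at (x=7, y=12)
  L: turn left, now facing East
  F2: move forward 0/2 (blocked), now at (x=7, y=12)
  F3: move forward 0/3 (blocked), now at (x=7, y=12)
  F5: move forward 0/5 (blocked), now at (x=7, y=12)
  F4: move forward 0/4 (blocked), now at (x=7, y=12)
Final: (x=7, y=12), facing East

Answer: Final position: (x=7, y=12), facing East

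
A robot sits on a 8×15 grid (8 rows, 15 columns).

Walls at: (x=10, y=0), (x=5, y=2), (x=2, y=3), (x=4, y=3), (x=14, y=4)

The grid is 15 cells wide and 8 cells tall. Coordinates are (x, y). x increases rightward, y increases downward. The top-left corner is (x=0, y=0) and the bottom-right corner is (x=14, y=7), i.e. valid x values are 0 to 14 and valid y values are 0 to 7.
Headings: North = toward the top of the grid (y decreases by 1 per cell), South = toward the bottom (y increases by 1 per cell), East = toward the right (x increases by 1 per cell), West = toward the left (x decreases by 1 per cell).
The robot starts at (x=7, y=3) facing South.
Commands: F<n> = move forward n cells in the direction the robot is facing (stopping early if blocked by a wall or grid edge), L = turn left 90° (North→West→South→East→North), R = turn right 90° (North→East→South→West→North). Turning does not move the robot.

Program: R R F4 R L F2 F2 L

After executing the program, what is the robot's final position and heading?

Start: (x=7, y=3), facing South
  R: turn right, now facing West
  R: turn right, now facing North
  F4: move forward 3/4 (blocked), now at (x=7, y=0)
  R: turn right, now facing East
  L: turn left, now facing North
  F2: move forward 0/2 (blocked), now at (x=7, y=0)
  F2: move forward 0/2 (blocked), now at (x=7, y=0)
  L: turn left, now facing West
Final: (x=7, y=0), facing West

Answer: Final position: (x=7, y=0), facing West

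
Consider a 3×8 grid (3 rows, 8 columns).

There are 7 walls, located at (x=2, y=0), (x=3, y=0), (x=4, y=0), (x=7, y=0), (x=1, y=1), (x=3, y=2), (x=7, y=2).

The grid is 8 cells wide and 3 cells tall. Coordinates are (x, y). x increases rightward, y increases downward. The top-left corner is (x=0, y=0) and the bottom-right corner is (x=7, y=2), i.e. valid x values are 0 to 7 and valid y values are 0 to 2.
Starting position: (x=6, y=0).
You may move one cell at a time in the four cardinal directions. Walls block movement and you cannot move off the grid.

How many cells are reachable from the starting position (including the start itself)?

Answer: Reachable cells: 17

Derivation:
BFS flood-fill from (x=6, y=0):
  Distance 0: (x=6, y=0)
  Distance 1: (x=5, y=0), (x=6, y=1)
  Distance 2: (x=5, y=1), (x=7, y=1), (x=6, y=2)
  Distance 3: (x=4, y=1), (x=5, y=2)
  Distance 4: (x=3, y=1), (x=4, y=2)
  Distance 5: (x=2, y=1)
  Distance 6: (x=2, y=2)
  Distance 7: (x=1, y=2)
  Distance 8: (x=0, y=2)
  Distance 9: (x=0, y=1)
  Distance 10: (x=0, y=0)
  Distance 11: (x=1, y=0)
Total reachable: 17 (grid has 17 open cells total)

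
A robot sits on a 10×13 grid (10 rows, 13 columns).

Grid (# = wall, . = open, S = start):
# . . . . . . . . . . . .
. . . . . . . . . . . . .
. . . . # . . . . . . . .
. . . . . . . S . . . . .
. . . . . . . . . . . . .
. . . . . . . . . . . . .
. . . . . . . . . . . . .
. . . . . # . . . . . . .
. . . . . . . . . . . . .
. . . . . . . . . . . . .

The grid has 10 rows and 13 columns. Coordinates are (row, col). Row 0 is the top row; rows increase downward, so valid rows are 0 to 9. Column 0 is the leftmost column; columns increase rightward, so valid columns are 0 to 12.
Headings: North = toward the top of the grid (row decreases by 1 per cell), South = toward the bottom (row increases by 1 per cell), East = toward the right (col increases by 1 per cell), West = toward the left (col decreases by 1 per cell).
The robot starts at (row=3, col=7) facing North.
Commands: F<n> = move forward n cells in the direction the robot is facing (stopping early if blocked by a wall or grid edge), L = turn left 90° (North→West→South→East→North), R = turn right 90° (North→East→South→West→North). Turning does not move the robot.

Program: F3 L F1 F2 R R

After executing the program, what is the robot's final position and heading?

Answer: Final position: (row=0, col=4), facing East

Derivation:
Start: (row=3, col=7), facing North
  F3: move forward 3, now at (row=0, col=7)
  L: turn left, now facing West
  F1: move forward 1, now at (row=0, col=6)
  F2: move forward 2, now at (row=0, col=4)
  R: turn right, now facing North
  R: turn right, now facing East
Final: (row=0, col=4), facing East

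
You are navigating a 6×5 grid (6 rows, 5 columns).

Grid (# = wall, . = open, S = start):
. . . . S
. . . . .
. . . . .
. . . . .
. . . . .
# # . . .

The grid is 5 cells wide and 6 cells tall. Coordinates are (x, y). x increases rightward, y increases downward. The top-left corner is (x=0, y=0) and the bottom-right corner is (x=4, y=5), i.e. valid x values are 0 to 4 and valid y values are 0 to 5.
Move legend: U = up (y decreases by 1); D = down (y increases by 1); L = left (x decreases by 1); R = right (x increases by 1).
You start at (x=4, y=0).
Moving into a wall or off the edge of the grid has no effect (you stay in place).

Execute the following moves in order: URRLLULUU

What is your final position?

Answer: Final position: (x=1, y=0)

Derivation:
Start: (x=4, y=0)
  U (up): blocked, stay at (x=4, y=0)
  R (right): blocked, stay at (x=4, y=0)
  R (right): blocked, stay at (x=4, y=0)
  L (left): (x=4, y=0) -> (x=3, y=0)
  L (left): (x=3, y=0) -> (x=2, y=0)
  U (up): blocked, stay at (x=2, y=0)
  L (left): (x=2, y=0) -> (x=1, y=0)
  U (up): blocked, stay at (x=1, y=0)
  U (up): blocked, stay at (x=1, y=0)
Final: (x=1, y=0)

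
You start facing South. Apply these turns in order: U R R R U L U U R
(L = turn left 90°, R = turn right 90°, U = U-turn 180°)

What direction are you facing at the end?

Answer: Final heading: East

Derivation:
Start: South
  U (U-turn (180°)) -> North
  R (right (90° clockwise)) -> East
  R (right (90° clockwise)) -> South
  R (right (90° clockwise)) -> West
  U (U-turn (180°)) -> East
  L (left (90° counter-clockwise)) -> North
  U (U-turn (180°)) -> South
  U (U-turn (180°)) -> North
  R (right (90° clockwise)) -> East
Final: East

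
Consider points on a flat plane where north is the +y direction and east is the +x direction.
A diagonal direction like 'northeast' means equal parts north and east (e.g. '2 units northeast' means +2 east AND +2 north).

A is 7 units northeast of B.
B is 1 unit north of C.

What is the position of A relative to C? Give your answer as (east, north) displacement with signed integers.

Place C at the origin (east=0, north=0).
  B is 1 unit north of C: delta (east=+0, north=+1); B at (east=0, north=1).
  A is 7 units northeast of B: delta (east=+7, north=+7); A at (east=7, north=8).
Therefore A relative to C: (east=7, north=8).

Answer: A is at (east=7, north=8) relative to C.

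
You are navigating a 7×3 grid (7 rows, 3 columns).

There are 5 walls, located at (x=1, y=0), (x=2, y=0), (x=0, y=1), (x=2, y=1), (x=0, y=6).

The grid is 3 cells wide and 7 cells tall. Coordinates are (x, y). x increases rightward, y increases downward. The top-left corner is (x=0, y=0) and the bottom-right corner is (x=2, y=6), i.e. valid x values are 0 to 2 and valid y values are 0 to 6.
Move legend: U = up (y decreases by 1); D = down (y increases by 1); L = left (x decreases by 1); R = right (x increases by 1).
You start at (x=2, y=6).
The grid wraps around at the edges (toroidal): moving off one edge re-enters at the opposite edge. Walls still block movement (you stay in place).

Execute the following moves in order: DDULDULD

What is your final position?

Start: (x=2, y=6)
  D (down): blocked, stay at (x=2, y=6)
  D (down): blocked, stay at (x=2, y=6)
  U (up): (x=2, y=6) -> (x=2, y=5)
  L (left): (x=2, y=5) -> (x=1, y=5)
  D (down): (x=1, y=5) -> (x=1, y=6)
  U (up): (x=1, y=6) -> (x=1, y=5)
  L (left): (x=1, y=5) -> (x=0, y=5)
  D (down): blocked, stay at (x=0, y=5)
Final: (x=0, y=5)

Answer: Final position: (x=0, y=5)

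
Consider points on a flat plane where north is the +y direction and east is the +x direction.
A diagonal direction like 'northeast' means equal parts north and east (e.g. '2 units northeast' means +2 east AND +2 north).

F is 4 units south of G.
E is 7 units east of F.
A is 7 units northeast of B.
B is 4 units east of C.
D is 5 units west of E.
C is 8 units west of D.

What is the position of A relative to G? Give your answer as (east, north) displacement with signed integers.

Place G at the origin (east=0, north=0).
  F is 4 units south of G: delta (east=+0, north=-4); F at (east=0, north=-4).
  E is 7 units east of F: delta (east=+7, north=+0); E at (east=7, north=-4).
  D is 5 units west of E: delta (east=-5, north=+0); D at (east=2, north=-4).
  C is 8 units west of D: delta (east=-8, north=+0); C at (east=-6, north=-4).
  B is 4 units east of C: delta (east=+4, north=+0); B at (east=-2, north=-4).
  A is 7 units northeast of B: delta (east=+7, north=+7); A at (east=5, north=3).
Therefore A relative to G: (east=5, north=3).

Answer: A is at (east=5, north=3) relative to G.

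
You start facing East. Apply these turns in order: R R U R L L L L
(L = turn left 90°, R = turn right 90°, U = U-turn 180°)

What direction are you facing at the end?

Start: East
  R (right (90° clockwise)) -> South
  R (right (90° clockwise)) -> West
  U (U-turn (180°)) -> East
  R (right (90° clockwise)) -> South
  L (left (90° counter-clockwise)) -> East
  L (left (90° counter-clockwise)) -> North
  L (left (90° counter-clockwise)) -> West
  L (left (90° counter-clockwise)) -> South
Final: South

Answer: Final heading: South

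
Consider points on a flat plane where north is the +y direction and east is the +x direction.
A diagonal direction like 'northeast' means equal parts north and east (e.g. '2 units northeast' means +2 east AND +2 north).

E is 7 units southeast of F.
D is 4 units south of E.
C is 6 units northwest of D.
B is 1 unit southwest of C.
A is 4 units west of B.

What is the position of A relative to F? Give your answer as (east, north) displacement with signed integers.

Place F at the origin (east=0, north=0).
  E is 7 units southeast of F: delta (east=+7, north=-7); E at (east=7, north=-7).
  D is 4 units south of E: delta (east=+0, north=-4); D at (east=7, north=-11).
  C is 6 units northwest of D: delta (east=-6, north=+6); C at (east=1, north=-5).
  B is 1 unit southwest of C: delta (east=-1, north=-1); B at (east=0, north=-6).
  A is 4 units west of B: delta (east=-4, north=+0); A at (east=-4, north=-6).
Therefore A relative to F: (east=-4, north=-6).

Answer: A is at (east=-4, north=-6) relative to F.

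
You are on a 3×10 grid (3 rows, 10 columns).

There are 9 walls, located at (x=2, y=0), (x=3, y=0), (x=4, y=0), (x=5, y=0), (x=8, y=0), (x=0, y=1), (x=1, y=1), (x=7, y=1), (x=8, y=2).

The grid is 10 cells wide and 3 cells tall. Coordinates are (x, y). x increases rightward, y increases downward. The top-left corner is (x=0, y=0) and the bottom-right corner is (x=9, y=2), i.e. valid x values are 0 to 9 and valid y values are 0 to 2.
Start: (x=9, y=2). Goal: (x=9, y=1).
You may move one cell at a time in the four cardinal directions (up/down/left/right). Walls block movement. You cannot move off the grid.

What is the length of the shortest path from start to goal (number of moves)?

BFS from (x=9, y=2) until reaching (x=9, y=1):
  Distance 0: (x=9, y=2)
  Distance 1: (x=9, y=1)  <- goal reached here
One shortest path (1 moves): (x=9, y=2) -> (x=9, y=1)

Answer: Shortest path length: 1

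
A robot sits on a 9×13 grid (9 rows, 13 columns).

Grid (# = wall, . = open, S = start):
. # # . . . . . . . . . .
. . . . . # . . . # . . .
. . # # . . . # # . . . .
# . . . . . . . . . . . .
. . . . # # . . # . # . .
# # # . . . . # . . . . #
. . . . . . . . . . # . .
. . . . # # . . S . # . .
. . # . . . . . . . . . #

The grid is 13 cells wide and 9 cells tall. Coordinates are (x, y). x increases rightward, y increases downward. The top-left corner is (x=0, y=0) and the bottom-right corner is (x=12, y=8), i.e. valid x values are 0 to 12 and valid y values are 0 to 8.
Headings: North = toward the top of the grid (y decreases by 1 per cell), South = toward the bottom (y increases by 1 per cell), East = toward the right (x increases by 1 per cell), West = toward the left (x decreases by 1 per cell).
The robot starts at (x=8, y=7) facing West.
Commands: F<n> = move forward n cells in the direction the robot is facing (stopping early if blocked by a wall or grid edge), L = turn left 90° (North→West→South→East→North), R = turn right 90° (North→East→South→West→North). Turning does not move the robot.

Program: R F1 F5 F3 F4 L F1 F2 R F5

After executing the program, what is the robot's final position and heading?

Answer: Final position: (x=8, y=5), facing North

Derivation:
Start: (x=8, y=7), facing West
  R: turn right, now facing North
  F1: move forward 1, now at (x=8, y=6)
  F5: move forward 1/5 (blocked), now at (x=8, y=5)
  F3: move forward 0/3 (blocked), now at (x=8, y=5)
  F4: move forward 0/4 (blocked), now at (x=8, y=5)
  L: turn left, now facing West
  F1: move forward 0/1 (blocked), now at (x=8, y=5)
  F2: move forward 0/2 (blocked), now at (x=8, y=5)
  R: turn right, now facing North
  F5: move forward 0/5 (blocked), now at (x=8, y=5)
Final: (x=8, y=5), facing North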